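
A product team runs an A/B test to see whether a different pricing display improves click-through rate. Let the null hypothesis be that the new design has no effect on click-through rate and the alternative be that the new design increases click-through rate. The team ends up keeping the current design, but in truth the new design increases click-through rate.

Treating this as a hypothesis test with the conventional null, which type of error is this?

Type II error

'Keeping the current design' corresponds to failing to reject H₀.
H₀ was not rejected but H₀ is false — a Type II error (false negative).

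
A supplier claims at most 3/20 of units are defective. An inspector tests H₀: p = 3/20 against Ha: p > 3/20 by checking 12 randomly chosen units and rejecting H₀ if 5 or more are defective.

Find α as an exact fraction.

9798413783967/409600000000000

α = P(reject H₀ | H₀ true) = P(K ≥ 5 | p = 3/20), K ~ Binomial(12, 3/20).
Computing the lower-tail complement: 1 − 399801586216033/409600000000000 = 9798413783967/409600000000000.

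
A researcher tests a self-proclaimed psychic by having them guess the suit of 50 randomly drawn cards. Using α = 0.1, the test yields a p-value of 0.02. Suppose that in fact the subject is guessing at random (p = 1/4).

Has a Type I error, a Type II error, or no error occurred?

The conventional null hypothesis is that the subject is guessing at random (p = 1/4).
Since p = 0.02 < α = 0.1, H₀ is rejected.
H₀ is true (actually the subject is guessing at random (p = 1/4)).
Rejecting a true H₀ is a Type I error.

Type I error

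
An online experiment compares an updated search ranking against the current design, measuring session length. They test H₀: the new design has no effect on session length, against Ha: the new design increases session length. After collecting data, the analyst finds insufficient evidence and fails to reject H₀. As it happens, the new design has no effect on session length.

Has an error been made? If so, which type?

The test retained a true H₀ — the decision matches the true state.

No error — this is a correct decision.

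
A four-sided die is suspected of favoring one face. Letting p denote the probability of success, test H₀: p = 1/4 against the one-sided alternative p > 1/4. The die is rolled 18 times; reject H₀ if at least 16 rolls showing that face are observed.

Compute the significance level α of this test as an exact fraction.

Under H₀, S ~ Binomial(18, 1/4), and α = P(S ≥ 16).
Adding the binomial terms for j = 16 through 18 with p = 1/4 yields 179/8589934592.

179/8589934592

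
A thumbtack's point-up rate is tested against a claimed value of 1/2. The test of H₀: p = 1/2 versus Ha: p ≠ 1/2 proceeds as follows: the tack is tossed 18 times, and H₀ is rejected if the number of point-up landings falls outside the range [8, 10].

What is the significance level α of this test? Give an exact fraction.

The significance level is the null-hypothesis probability of the rejection region {≤7} ∪ {≥11}.
The two tails are symmetric, so α = 2·(1 + 18 + 153 + 816 + 3060 + 8568 + 18564 + 31824)/2^18 = 126008/262144 = 15751/32768.

15751/32768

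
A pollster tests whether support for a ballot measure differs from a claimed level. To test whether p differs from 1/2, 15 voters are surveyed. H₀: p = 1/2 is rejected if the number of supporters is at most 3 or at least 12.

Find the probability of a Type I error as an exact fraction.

α = P(Y ≤ 3 or Y ≥ 12 | p = 1/2), Y ~ Binomial(15, 1/2).
Each tail has probability (1 + 15 + 105 + 455)/32768; doubling gives α = 1152/32768 = 9/256.

9/256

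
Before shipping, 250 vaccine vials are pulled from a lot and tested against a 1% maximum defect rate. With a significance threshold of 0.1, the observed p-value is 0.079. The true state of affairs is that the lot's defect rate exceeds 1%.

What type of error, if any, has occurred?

No error — this is a correct decision.

The conventional null hypothesis is that the lot's defect rate is 1% (within specification).
Since p = 0.079 < α = 0.1, H₀ is rejected.
H₀ is false (actually the lot's defect rate exceeds 1%).
The decision matches the true state — no error.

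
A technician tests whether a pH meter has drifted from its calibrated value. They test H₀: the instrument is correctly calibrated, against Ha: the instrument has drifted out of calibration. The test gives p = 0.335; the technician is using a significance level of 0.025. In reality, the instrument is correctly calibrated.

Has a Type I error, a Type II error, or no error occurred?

Since p = 0.335 ≥ α = 0.025, H₀ is not rejected.
H₀ is true (actually the instrument is correctly calibrated).
The decision matches the true state — no error.

No error (correct decision).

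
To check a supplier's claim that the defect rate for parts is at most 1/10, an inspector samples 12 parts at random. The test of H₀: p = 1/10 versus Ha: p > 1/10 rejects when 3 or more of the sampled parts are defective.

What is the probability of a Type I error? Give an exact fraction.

α = P(reject H₀ | H₀ true) = P(K ≥ 3 | p = 1/10), K ~ Binomial(12, 1/10).
Computing the lower-tail complement: 1 − 177826004451/200000000000 = 22173995549/200000000000.

22173995549/200000000000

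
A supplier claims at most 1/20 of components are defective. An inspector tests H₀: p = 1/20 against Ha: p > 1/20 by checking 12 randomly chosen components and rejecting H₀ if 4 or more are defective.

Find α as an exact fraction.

α = P(reject H₀ | H₀ true) = P(S ≥ 4 | p = 1/20), S ~ Binomial(12, 1/20).
Via the complement, α = 1 − Σ_{j=0}^{3} C(12,j)(1/20)^j(19/20)^{12-j} = 1832061525793/819200000000000.

1832061525793/819200000000000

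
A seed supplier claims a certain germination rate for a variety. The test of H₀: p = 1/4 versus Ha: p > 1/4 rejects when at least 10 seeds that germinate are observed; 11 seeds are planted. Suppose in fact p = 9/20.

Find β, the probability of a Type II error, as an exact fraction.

20434671802787/20480000000000

Under the alternative p = 9/20, Y ~ Binomial(11, 9/20); β is the probability the test does not reject, P(Y < 10).
Adding the binomial probabilities P(Y=0)+…+P(Y=9) at p = 9/20 gives 20434671802787/20480000000000.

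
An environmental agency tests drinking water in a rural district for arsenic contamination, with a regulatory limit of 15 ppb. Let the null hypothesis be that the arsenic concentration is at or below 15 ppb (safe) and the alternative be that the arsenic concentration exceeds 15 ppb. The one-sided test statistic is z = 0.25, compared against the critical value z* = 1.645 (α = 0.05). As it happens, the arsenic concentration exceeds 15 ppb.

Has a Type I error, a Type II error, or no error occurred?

Since z = 0.25 ≤ z* = 1.645, H₀ is not rejected.
H₀ is false (actually the arsenic concentration exceeds 15 ppb).
Failing to reject a false H₀ is a Type II error.

Type II error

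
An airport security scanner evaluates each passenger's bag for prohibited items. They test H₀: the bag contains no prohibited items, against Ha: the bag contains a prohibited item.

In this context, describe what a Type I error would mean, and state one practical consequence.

A Type I error is rejecting H₀ when H₀ is true.
Here that means flagging the bag for a manual search when actually the bag contains no prohibited items.

A Type I error would mean concluding that the bag contains a prohibited item when in fact the bag contains no prohibited items. Consequence: a harmless bag is searched, delaying the passenger.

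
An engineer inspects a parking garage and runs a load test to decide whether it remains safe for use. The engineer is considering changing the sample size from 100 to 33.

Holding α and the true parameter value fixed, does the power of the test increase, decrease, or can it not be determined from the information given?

It decreases.

With less data the test statistic is noisier; under Ha, more outcomes land inside the acceptance region.
Since power = 1 − β and β increases, power decreases.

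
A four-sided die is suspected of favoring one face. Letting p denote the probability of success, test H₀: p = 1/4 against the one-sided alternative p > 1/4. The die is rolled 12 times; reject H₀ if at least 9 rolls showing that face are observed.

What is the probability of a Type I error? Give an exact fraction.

The Type I error probability is α = P(X ≥ 9) computed under H₀, where X ~ Binomial(12, 1/4).
Summing C(12,j)(1/4)^j(3/4)^{12−j} for j = 9,…,12 gives 6571/16777216.

6571/16777216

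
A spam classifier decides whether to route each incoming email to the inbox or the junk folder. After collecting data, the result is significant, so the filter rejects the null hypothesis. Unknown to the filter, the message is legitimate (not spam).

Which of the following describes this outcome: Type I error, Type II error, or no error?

Type I error

The conventional null hypothesis here is that the message is legitimate (not spam).
H₀ was rejected, but H₀ is actually true.
Rejecting a true null hypothesis is a Type I error (false positive).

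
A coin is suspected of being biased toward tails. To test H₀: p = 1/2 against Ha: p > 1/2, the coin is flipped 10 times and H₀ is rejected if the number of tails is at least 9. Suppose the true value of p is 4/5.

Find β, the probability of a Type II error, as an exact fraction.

β = P(fail to reject H₀ | Ha true) = P(Y ≤ 8 | p = 4/5), Y ~ Binomial(10, 4/5).
Summing C(10,j)·(4/5)^j·(1/5)^{10-j} for j = 0..8 gives 6095609/9765625.

6095609/9765625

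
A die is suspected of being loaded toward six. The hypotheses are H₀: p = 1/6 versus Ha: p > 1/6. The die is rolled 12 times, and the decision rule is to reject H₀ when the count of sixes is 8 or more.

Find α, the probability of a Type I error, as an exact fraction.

56431/362797056

The Type I error probability is α = P(S ≥ 8) computed under H₀, where S ~ Binomial(12, 1/6).
Adding the binomial terms for j = 8 through 12 with p = 1/6 yields 56431/362797056.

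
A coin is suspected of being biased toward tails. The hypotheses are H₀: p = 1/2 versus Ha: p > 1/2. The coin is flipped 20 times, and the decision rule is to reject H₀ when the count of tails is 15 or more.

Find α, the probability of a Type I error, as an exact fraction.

α = P(reject H₀ | H₀ true) = P(K ≥ 15 | p = 1/2), with K ~ Binomial(20, 1/2).
P(K ≥ 15) = [C(20,15) + C(20,16) + C(20,17) + C(20,18) + C(20,19) + C(20,20)] / 2^20 = (15504 + 4845 + 1140 + 190 + 20 + 1) / 1048576 = 21700/1048576 = 5425/262144.

5425/262144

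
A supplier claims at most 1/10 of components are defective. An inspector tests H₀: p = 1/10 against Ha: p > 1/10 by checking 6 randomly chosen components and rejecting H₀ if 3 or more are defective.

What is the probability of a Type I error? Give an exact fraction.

317/20000

Under H₀, S ~ Binomial(6, 1/10); the Type I error rate is P(S ≥ 3).
Computing the lower-tail complement: 1 − 19683/20000 = 317/20000.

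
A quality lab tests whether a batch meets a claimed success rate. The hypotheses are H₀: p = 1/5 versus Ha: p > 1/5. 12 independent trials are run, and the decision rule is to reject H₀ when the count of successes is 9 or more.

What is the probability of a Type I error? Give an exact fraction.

Under H₀, K ~ Binomial(12, 1/5), and α = P(K ≥ 9).
P(K ≥ 9) = Σ_{j=9}^{12} C(12,j)·(1/5)^j·(4/5)^{12-j} = 3037/48828125.

3037/48828125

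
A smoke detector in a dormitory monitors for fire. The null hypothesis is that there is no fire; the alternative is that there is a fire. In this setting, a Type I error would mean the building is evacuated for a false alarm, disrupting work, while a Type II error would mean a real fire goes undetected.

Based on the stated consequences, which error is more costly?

Type II error

The Type II consequence (a real fire goes undetected) is more severe than the Type I consequence (the building is evacuated for a false alarm, disrupting work).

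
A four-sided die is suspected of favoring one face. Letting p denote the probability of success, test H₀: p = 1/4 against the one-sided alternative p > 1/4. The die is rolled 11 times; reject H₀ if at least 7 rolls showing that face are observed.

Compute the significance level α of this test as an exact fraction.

15857/2097152

Under H₀, X ~ Binomial(11, 1/4), and α = P(X ≥ 7).
Adding the binomial terms for j = 7 through 11 with p = 1/4 yields 15857/2097152.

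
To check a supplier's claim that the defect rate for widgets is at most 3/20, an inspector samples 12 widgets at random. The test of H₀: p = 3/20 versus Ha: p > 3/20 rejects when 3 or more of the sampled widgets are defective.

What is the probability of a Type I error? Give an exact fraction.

216417823765749/819200000000000

The significance level is the probability, assuming p = 3/20, of seeing 3 or more defectives in 12 draws.
Computing the lower-tail complement: 1 − 602782176234251/819200000000000 = 216417823765749/819200000000000.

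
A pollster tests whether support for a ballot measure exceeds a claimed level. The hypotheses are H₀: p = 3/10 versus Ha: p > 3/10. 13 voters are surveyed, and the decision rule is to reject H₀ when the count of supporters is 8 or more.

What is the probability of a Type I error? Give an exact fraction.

45557031771/2500000000000

α = P(reject H₀ | H₀ true) = P(Y ≥ 8 | p = 3/10), with Y ~ Binomial(13, 3/10).
Adding the binomial terms for j = 8 through 13 with p = 3/10 yields 45557031771/2500000000000.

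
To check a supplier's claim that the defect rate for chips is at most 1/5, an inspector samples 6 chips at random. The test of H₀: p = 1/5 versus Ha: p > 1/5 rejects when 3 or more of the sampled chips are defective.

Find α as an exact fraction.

The significance level is the probability, assuming p = 1/5, of seeing 3 or more defectives in 6 draws.
Via the complement, α = 1 − Σ_{j=0}^{2} C(6,j)(1/5)^j(4/5)^{6-j} = 309/3125.

309/3125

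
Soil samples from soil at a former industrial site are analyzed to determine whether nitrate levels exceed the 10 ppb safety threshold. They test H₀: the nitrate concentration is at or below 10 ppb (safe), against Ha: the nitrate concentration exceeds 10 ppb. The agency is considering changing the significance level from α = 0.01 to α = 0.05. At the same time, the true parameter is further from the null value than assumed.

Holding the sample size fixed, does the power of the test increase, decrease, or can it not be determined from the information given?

A larger α widens the rejection region, so when the alternative is true more outcomes lead to rejection — failing to reject becomes less likely. A bigger departure from H₀ is easier for the test to detect, so it fails to reject less often. Both changes push β in the same direction.
Since power = 1 − β and β decreases, power increases.

It increases.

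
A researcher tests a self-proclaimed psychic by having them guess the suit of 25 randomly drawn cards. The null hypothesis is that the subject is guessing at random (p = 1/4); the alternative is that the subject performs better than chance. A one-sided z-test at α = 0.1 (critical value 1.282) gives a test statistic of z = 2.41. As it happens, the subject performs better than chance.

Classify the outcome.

Neither — the decision is correct.

Since z = 2.41 > z* = 1.282, H₀ is rejected.
H₀ is false (actually the subject performs better than chance).
The decision matches the true state — no error.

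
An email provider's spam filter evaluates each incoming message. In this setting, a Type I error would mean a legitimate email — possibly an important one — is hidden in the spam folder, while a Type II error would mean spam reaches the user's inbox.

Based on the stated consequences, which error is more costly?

The Type I consequence (a legitimate email — possibly an important one — is hidden in the spam folder) is more severe than the Type II consequence (spam reaches the user's inbox).

Type I error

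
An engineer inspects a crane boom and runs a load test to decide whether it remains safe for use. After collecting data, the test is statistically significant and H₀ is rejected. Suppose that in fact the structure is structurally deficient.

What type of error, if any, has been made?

The conventional null hypothesis here is that the structure meets the required load capacity (safe).
The test rejected a false H₀ — the decision matches the true state.

Neither — the decision is correct.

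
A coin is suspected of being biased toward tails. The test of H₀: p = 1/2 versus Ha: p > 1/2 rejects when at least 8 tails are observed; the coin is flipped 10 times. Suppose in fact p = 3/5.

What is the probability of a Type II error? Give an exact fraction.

8131936/9765625

A Type II error is failing to reject when Ha holds: with p = 3/5, β = P(S ≤ 7).
Adding the binomial probabilities P(S=0)+…+P(S=7) at p = 3/5 gives 8131936/9765625.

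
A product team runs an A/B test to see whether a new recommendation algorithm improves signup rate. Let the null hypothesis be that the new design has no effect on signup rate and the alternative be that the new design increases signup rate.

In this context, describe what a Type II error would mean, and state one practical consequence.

A Type II error would mean concluding that the new design has no effect on signup rate (or at least failing to establish that the new design increases signup rate) when in fact the new design increases signup rate. Consequence: a genuinely better design is discarded.

A Type II error is failing to reject H₀ when H₀ is false.
Here that means keeping the current design when actually the new design increases signup rate.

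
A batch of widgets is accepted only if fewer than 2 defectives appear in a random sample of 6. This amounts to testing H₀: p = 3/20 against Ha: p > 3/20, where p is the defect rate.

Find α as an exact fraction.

2861001/12800000

Under H₀, S ~ Binomial(6, 3/20); the Type I error rate is P(S ≥ 2).
Computing the lower-tail complement: 1 − 9938999/12800000 = 2861001/12800000.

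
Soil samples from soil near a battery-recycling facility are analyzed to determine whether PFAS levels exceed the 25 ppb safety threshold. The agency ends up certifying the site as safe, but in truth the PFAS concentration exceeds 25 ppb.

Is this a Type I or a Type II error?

The null hypothesis here is that the PFAS concentration is at or below 25 ppb (safe).
'Certifying the site as safe' corresponds to failing to reject H₀.
H₀ was not rejected but H₀ is false — a Type II error (false negative).

Type II error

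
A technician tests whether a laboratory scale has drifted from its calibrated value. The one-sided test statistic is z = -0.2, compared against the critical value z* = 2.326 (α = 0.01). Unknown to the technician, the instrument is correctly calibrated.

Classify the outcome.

The conventional null hypothesis is that the instrument is correctly calibrated.
Since z = -0.2 ≤ z* = 2.326, H₀ is not rejected.
H₀ is true (actually the instrument is correctly calibrated).
The decision matches the true state — no error.

No error — this is a correct decision.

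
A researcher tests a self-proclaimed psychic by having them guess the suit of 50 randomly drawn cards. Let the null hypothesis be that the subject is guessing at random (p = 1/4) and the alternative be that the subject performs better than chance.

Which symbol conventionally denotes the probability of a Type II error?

P(Type II error) = P(fail to reject H₀ | H₀ false) = β.

β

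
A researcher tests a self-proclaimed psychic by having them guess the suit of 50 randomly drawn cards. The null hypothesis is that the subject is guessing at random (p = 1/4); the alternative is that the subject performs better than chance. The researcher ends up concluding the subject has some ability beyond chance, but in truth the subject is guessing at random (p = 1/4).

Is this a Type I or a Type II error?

Type I error

'Concluding the subject has some ability beyond chance' corresponds to rejecting H₀.
H₀ was rejected but H₀ is true — a Type I error (false positive).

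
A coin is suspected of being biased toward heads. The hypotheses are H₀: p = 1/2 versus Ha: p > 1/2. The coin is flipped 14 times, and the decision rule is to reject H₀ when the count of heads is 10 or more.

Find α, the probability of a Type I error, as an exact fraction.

1471/16384

The Type I error probability is α = P(X ≥ 10) computed under H₀, where X ~ Binomial(14, 1/2).
P(X ≥ 10) = [C(14,10) + C(14,11) + C(14,12) + C(14,13) + C(14,14)] / 2^14 = (1001 + 364 + 91 + 14 + 1) / 16384 = 1471/16384.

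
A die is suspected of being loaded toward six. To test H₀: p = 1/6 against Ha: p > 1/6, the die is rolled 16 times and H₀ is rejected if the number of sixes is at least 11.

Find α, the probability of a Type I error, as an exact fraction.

α = P(reject H₀ | H₀ true) = P(Y ≥ 11 | p = 1/6), with Y ~ Binomial(16, 1/6).
Summing C(16,j)(1/6)^j(5/6)^{16−j} for j = 11,…,16 gives 4953527/940369969152.

4953527/940369969152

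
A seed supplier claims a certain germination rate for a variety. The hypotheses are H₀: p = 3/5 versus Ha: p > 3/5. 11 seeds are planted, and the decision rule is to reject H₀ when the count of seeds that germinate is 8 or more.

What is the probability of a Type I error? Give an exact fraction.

α = P(reject H₀ | H₀ true) = P(S ≥ 8 | p = 3/5), with S ~ Binomial(11, 3/5).
Summing C(11,j)(3/5)^j(2/5)^{11−j} for j = 8,…,11 gives 2893401/9765625.

2893401/9765625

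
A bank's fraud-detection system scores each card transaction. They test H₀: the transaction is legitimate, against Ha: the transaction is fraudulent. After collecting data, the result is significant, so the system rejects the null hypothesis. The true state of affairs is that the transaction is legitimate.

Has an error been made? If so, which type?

H₀ was rejected, but H₀ is actually true.
Rejecting a true null hypothesis is a Type I error (false positive).

Type I error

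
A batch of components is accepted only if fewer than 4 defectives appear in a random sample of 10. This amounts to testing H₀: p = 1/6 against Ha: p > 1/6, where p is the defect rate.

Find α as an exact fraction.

29279/419904

Under H₀, X ~ Binomial(10, 1/6); the Type I error rate is P(X ≥ 4).
Computing the lower-tail complement: 1 − 390625/419904 = 29279/419904.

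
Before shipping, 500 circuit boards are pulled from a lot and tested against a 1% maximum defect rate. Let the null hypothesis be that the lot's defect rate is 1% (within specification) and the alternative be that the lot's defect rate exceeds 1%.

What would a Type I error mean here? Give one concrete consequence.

A Type I error would mean concluding that the lot's defect rate exceeds 1% when in fact the lot's defect rate is 1% (within specification). Consequence: a good lot is scrapped, wasting material and production time.

A Type I error is rejecting H₀ when H₀ is true.
Here that means rejecting the lot and scrapping or reworking it when actually the lot's defect rate is 1% (within specification).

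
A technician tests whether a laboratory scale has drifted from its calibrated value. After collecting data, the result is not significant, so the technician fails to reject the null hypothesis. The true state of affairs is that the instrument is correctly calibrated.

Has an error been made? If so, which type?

The conventional null hypothesis here is that the instrument is correctly calibrated.
The test retained a true H₀ — the decision matches the true state.

No error — this is a correct decision.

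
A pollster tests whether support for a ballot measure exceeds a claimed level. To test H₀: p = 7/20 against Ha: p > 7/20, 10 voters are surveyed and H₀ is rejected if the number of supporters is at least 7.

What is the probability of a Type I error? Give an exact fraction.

66622158071/2560000000000

α = P(reject H₀ | H₀ true) = P(X ≥ 7 | p = 7/20), with X ~ Binomial(10, 7/20).
Summing C(10,j)(7/20)^j(13/20)^{10−j} for j = 7,…,10 gives 66622158071/2560000000000.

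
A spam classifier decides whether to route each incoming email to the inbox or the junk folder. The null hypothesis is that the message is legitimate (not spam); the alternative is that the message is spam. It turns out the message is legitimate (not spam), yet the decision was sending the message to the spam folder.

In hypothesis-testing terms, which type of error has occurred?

Type I error

'Sending the message to the spam folder' corresponds to rejecting H₀.
H₀ was rejected but H₀ is true — a Type I error (false positive).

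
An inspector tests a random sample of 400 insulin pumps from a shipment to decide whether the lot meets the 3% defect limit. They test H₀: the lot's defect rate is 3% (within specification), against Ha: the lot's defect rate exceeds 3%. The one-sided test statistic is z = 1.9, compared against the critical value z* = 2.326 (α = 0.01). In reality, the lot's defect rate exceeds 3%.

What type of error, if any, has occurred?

Since z = 1.9 ≤ z* = 2.326, H₀ is not rejected.
H₀ is false (actually the lot's defect rate exceeds 3%).
Failing to reject a false H₀ is a Type II error.

Type II error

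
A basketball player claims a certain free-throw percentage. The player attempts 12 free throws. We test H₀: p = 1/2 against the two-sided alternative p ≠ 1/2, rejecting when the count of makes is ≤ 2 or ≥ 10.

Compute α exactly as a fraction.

α = P(X ≤ 2 or X ≥ 10 | p = 1/2), X ~ Binomial(12, 1/2).
Each tail has probability (1 + 12 + 66)/4096; doubling gives α = 158/4096 = 79/2048.

79/2048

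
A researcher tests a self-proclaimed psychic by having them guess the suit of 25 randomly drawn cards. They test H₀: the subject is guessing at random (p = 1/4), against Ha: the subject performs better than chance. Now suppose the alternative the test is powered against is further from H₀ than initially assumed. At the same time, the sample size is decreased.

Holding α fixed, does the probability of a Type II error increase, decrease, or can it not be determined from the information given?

The first change alone would make β decrease; the second alone would make β increase. Which effect dominates depends on the magnitudes, which are not given.

Cannot be determined from the information given.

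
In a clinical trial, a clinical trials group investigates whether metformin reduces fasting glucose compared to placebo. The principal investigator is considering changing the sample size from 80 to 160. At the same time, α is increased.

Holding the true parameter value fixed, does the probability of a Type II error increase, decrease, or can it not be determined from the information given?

It decreases.

A larger sample reduces the standard error, pulling the sampling distribution under Ha further from the non-rejection region. A larger α widens the rejection region, so when the alternative is true more outcomes lead to rejection — failing to reject becomes less likely. Both changes push β in the same direction.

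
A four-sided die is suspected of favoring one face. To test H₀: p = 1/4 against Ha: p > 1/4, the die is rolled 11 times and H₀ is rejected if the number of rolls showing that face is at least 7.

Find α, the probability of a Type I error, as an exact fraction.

α = P(reject H₀ | H₀ true) = P(Y ≥ 7 | p = 1/4), with Y ~ Binomial(11, 1/4).
Adding the binomial terms for j = 7 through 11 with p = 1/4 yields 15857/2097152.

15857/2097152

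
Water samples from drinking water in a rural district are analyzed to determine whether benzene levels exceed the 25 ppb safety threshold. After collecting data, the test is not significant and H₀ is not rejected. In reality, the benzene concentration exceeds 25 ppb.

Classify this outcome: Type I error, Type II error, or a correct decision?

The conventional null hypothesis here is that the benzene concentration is at or below 25 ppb (safe).
H₀ was not rejected, but H₀ is actually false.
Failing to reject a false null hypothesis is a Type II error (false negative).

Type II error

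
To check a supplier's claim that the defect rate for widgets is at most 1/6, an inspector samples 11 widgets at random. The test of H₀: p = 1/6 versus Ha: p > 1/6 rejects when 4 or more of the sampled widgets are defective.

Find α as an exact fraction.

1444669/15116544

The significance level is the probability, assuming p = 1/6, of seeing 4 or more defectives in 11 draws.
α = 1 − P(Y ≤ 3) = 1 − 13671875/15116544 = 1444669/15116544.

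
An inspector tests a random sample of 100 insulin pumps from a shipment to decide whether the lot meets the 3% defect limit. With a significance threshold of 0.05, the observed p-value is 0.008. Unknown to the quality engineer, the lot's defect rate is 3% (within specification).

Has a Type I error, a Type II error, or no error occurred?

Type I error

The conventional null hypothesis is that the lot's defect rate is 3% (within specification).
Since p = 0.008 < α = 0.05, H₀ is rejected.
H₀ is true (actually the lot's defect rate is 3% (within specification)).
Rejecting a true H₀ is a Type I error.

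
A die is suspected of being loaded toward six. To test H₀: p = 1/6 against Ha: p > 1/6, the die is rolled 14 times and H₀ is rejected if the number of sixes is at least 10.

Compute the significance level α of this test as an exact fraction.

Under H₀, K ~ Binomial(14, 1/6), and α = P(K ≥ 10).
Summing C(14,j)(1/6)^j(5/6)^{14−j} for j = 10,…,14 gives 673471/78364164096.

673471/78364164096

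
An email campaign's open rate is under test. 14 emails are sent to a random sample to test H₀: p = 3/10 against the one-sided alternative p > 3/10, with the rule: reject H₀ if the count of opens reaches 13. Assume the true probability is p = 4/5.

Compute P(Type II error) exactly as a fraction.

Under the alternative p = 4/5, Y ~ Binomial(14, 4/5); β is the probability the test does not reject, P(Y < 13).
Adding the binomial probabilities P(Y=0)+…+P(Y=12) at p = 4/5 gives 4895556073/6103515625.

4895556073/6103515625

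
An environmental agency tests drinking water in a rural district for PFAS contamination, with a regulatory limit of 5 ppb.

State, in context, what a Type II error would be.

A Type II error would mean concluding that the PFAS concentration is at or below 5 ppb (safe) (or at least failing to establish that the PFAS concentration exceeds 5 ppb) when in fact the PFAS concentration exceeds 5 ppb.

With the conventional null hypothesis that the PFAS concentration is at or below 5 ppb (safe):
A Type II error is failing to reject H₀ when H₀ is false.
Here that means certifying the site as safe when actually the PFAS concentration exceeds 5 ppb.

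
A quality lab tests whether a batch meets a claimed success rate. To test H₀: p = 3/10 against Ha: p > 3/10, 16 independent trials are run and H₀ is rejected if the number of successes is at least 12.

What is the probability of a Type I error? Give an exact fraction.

531662610897/2000000000000000

The Type I error probability is α = P(K ≥ 12) computed under H₀, where K ~ Binomial(16, 3/10).
Adding the binomial terms for j = 12 through 16 with p = 3/10 yields 531662610897/2000000000000000.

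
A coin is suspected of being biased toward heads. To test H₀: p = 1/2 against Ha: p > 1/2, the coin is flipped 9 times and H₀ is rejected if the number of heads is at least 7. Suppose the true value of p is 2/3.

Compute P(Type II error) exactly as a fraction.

12259/19683

A Type II error is failing to reject when Ha holds: with p = 2/3, β = P(X ≤ 6).
Equivalently, β = 1 − P(X ≥ 7) = 12259/19683.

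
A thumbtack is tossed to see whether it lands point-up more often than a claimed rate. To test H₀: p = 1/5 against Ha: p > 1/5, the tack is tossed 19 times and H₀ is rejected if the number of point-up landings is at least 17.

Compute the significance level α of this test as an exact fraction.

2813/19073486328125

α = P(reject H₀ | H₀ true) = P(K ≥ 17 | p = 1/5), with K ~ Binomial(19, 1/5).
Summing C(19,j)(1/5)^j(4/5)^{19−j} for j = 17,…,19 gives 2813/19073486328125.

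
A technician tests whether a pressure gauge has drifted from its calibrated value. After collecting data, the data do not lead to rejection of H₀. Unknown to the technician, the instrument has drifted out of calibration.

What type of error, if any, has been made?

The conventional null hypothesis here is that the instrument is correctly calibrated.
H₀ was not rejected, but H₀ is actually false.
Failing to reject a false null hypothesis is a Type II error (false negative).

Type II error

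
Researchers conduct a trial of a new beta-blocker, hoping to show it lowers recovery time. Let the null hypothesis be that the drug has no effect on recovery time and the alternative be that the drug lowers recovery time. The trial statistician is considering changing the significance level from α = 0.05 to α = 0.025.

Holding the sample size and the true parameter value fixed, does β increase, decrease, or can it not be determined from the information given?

It increases.

Lowering α raises the bar for rejection; under Ha, the test now fails to reject on outcomes it previously would have rejected.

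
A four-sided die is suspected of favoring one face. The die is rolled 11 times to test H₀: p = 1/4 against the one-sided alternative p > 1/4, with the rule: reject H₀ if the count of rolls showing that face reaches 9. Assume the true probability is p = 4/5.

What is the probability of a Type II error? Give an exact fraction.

Under the alternative p = 4/5, X ~ Binomial(11, 4/5); β is the probability the test does not reject, P(X < 9).
Adding the binomial probabilities P(X=0)+…+P(X=8) at p = 4/5 gives 3736313/9765625.

3736313/9765625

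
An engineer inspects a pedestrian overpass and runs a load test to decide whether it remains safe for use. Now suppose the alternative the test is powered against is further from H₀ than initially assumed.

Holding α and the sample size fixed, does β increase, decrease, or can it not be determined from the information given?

It decreases.

A larger true effect moves the Ha sampling distribution further from the H₀ critical value, making rejection more likely when Ha is true.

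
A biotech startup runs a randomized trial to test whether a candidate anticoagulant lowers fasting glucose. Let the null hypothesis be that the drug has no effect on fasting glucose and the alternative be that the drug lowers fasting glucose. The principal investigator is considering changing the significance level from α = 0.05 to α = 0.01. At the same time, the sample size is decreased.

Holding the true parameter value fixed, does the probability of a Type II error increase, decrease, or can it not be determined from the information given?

It increases.

A smaller α moves the rejection region further into the tail. With the alternative true, more outcomes now fall outside the rejection region, so failing to reject becomes more likely. Reducing n widens both sampling distributions, so the test has less ability to distinguish Ha from H₀. Both changes push β in the same direction.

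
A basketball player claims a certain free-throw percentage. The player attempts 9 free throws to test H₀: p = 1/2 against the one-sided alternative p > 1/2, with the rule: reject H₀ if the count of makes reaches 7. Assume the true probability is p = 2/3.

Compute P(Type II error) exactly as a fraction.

β = P(fail to reject H₀ | Ha true) = P(S ≤ 6 | p = 2/3), S ~ Binomial(9, 2/3).
Equivalently, β = 1 − P(S ≥ 7) = 12259/19683.

12259/19683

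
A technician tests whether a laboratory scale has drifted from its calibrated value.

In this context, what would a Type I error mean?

With the conventional null hypothesis that the instrument is correctly calibrated:
A Type I error is rejecting H₀ when H₀ is true.
Here that means pulling the instrument for recalibration when actually the instrument is correctly calibrated.

A Type I error would mean concluding that the instrument has drifted out of calibration when in fact the instrument is correctly calibrated.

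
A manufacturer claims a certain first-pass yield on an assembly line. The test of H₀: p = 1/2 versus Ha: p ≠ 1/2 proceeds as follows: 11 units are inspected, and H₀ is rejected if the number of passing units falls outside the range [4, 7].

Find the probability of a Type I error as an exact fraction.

Under H₀, S ~ Binomial(11, 1/2); α is the probability of landing in either tail, P(S ≤ 3) + P(S ≥ 8).
The two tails are symmetric, so α = 2·(1 + 11 + 55 + 165)/2^11 = 464/2048 = 29/128.

29/128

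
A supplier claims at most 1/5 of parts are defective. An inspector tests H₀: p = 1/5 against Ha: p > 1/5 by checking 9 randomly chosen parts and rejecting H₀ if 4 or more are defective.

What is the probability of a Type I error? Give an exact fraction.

The significance level is the probability, assuming p = 1/5, of seeing 4 or more defectives in 9 draws.
Computing the lower-tail complement: 1 − 1785856/1953125 = 167269/1953125.

167269/1953125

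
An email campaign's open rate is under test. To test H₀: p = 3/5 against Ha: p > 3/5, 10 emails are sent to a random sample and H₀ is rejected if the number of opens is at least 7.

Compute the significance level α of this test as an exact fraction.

The Type I error probability is α = P(K ≥ 7) computed under H₀, where K ~ Binomial(10, 3/5).
P(K ≥ 7) = Σ_{j=7}^{10} C(10,j)·(3/5)^j·(2/5)^{10-j} = 3733209/9765625.

3733209/9765625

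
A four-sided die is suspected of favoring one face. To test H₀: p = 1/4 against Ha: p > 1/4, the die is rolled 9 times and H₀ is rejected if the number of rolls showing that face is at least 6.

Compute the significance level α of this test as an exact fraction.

α = P(reject H₀ | H₀ true) = P(S ≥ 6 | p = 1/4), with S ~ Binomial(9, 1/4).
P(S ≥ 6) = Σ_{j=6}^{9} C(9,j)·(1/4)^j·(3/4)^{9-j} = 655/65536.

655/65536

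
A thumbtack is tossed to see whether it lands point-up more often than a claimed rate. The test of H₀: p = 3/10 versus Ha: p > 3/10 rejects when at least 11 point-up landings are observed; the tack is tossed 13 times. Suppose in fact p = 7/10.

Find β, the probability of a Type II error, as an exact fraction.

7788298257/9765625000

β = P(fail to reject H₀ | Ha true) = P(Y ≤ 10 | p = 7/10), Y ~ Binomial(13, 7/10).
Adding the binomial probabilities P(Y=0)+…+P(Y=10) at p = 7/10 gives 7788298257/9765625000.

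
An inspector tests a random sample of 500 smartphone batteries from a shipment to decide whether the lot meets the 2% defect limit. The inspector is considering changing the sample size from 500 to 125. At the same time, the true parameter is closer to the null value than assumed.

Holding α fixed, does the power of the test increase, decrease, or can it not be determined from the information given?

It decreases.

Reducing n widens both sampling distributions, so the test has less ability to distinguish Ha from H₀. A smaller true effect puts the Ha sampling distribution closer to H₀, so more of it falls in the non-rejection region. Both changes push β in the same direction.
Since power = 1 − β and β increases, power decreases.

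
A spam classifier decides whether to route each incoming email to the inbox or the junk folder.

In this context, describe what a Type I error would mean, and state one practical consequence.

With the conventional null hypothesis that the message is legitimate (not spam):
A Type I error is rejecting H₀ when H₀ is true.
Here that means sending the message to the spam folder when actually the message is legitimate (not spam).

A Type I error would mean concluding that the message is spam when in fact the message is legitimate (not spam). Consequence: a legitimate email — possibly an important one — is hidden in the spam folder.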